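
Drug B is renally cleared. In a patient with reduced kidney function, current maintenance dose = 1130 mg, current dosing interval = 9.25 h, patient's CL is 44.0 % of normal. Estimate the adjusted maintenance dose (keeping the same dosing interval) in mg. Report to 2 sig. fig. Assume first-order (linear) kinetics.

To keep the same average steady-state level, dosing rate must scale with clearance.
CL ratio = 44.0 / 100 = 0.4400
New dose (same interval) = 1130 × 0.4400 = 497.2 mg

500 mg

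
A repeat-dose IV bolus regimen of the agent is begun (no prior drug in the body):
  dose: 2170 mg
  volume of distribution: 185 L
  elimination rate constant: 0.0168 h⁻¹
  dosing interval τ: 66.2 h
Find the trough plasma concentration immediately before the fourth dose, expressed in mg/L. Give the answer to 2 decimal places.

5.54 mg/L

C₀ per dose = Dose / Vd = 2170 / 185 = 11.73 mg/L
Fraction remaining after one interval: r = e^(−kτ) = e^(−0.01680 × 66.2) = 0.3288
Before dose 4, 3 doses have been given (aged 1τ, 2τ, 3τ).
C_trough = C₀ × (r + r² + … + r^3) = C₀ × r(1−r^3)/(1−r)
        = 11.73 × 0.3288 × (1 − 0.03555) / (1 − 0.3288) = 5.542 mg/L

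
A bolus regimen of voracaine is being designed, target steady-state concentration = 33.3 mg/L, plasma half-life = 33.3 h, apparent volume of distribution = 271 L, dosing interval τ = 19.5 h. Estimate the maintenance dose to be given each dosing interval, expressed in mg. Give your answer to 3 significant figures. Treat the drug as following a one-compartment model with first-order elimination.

3660 mg

k = ln2 / t½ = 0.693147 / 33.3 = 0.02082 h⁻¹
CL = k × Vd = 0.02082 × 271 = 5.642 L/h
At steady state, Dose/τ = Css × CL.
Dose = Css × CL × τ = 33.3 × 5.642 × 19.5 = 3664 mg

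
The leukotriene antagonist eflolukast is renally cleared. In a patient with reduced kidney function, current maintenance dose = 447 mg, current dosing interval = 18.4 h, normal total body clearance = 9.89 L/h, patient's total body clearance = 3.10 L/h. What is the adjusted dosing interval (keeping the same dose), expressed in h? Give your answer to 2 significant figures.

To keep the same average steady-state level, dosing rate must scale with clearance.
CL ratio = 3.10 / 9.89 = 0.3134
New interval (same dose) = 18.4 / 0.3134 = 58.71 h

59 h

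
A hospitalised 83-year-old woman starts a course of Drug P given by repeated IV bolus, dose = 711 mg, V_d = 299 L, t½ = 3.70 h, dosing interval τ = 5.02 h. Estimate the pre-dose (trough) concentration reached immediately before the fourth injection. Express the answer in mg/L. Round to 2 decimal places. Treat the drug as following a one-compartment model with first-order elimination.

C₀ per dose = Dose / Vd = 711 / 299 = 2.378 mg/L
k = ln2 / t½ = 0.693147 / 3.70 = 0.1873 h⁻¹
Fraction remaining after one interval: r = e^(−kτ) = e^(−0.1873 × 5.02) = 0.3905
Before dose 4, 3 doses have been given (aged 1τ, 2τ, 3τ).
C_trough = C₀ × (r + r² + … + r^3) = C₀ × r(1−r^3)/(1−r)
        = 2.378 × 0.3905 × (1 − 0.05955) / (1 − 0.3905) = 1.433 mg/L

1.43 mg/L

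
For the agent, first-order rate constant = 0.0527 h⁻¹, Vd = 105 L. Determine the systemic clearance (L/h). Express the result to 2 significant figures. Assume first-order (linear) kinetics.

CL = k × Vd = 0.0527 × 105 = 5.534 L/h

5.5 L/h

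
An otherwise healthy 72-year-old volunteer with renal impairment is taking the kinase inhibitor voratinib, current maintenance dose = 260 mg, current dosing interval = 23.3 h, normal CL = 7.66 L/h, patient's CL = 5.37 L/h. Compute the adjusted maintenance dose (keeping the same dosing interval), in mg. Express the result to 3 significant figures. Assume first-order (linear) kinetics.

To keep the same average steady-state level, dosing rate must scale with clearance.
CL ratio = 5.37 / 7.66 = 0.7010
New dose (same interval) = 260 × 0.7010 = 182.3 mg

182 mg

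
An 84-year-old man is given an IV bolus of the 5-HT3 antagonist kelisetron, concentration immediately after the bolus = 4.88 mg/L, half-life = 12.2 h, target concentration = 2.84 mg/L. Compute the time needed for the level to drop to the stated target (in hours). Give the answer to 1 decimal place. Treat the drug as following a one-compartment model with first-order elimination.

9.5 h

k = ln2 / t½ = 0.693147 / 12.2 = 0.05682 h⁻¹
t = ln(C₀ / C) / k = ln(4.880 / 2.84) / 0.05682
  = ln(1.718) / 0.05682 = 0.5412 / 0.05682 = 9.525 h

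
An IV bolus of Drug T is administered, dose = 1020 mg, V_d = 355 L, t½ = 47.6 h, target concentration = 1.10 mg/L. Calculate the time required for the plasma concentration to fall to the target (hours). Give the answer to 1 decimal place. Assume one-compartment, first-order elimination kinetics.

C₀ = Dose / Vd = 1020 / 355 = 2.873 mg/L
k = ln2 / t½ = 0.693147 / 47.6 = 0.01456 h⁻¹
t = ln(C₀ / C) / k = ln(2.873 / 1.10) / 0.01456
  = ln(2.612) / 0.01456 = 0.9601 / 0.01456 = 65.94 h

65.9 h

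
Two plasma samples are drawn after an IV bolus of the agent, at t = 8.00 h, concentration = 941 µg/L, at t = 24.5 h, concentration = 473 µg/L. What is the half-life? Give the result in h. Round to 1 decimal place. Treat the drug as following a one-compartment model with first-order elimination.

k = ln(C₁/C₂) / (t₂ − t₁) = ln(941/473) / (24.5 − 8.00)
  = 0.6878 / 16.50 = 0.04168 h⁻¹
t½ = ln2 / k = 0.693147 / 0.04168 = 16.63 h

16.6 h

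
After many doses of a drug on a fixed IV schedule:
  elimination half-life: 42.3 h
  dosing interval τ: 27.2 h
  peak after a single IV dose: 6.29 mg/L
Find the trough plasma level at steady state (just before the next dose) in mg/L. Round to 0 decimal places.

k = ln2 / t½ = 0.693147 / 42.3 = 0.01639 h⁻¹
e^(−kτ) = e^(−0.01639 × 27.2) = 0.6403
Accumulation ratio R = 1 / (1 − e^(−kτ)) = 1 / (1 − 0.6403) = 2.780
Steady-state trough = C₀ × R × e^(−kτ) = 6.29 × 2.780 × 0.6403 = 11.20 mg/L

11 mg/L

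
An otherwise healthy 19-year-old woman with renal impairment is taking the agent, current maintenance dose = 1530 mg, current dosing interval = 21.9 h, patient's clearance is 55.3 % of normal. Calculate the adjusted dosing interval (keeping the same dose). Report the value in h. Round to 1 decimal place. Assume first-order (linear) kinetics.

To keep the same average steady-state level, dosing rate must scale with clearance.
CL ratio = 55.3 / 100 = 0.5530
New interval (same dose) = 21.9 / 0.5530 = 39.60 h

39.6 h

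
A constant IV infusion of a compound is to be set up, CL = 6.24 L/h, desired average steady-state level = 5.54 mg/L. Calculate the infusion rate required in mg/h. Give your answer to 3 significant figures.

At steady state, infusion rate R₀ = Css × CL = 5.54 × 6.240 = 34.57 mg/h

34.6 mg/h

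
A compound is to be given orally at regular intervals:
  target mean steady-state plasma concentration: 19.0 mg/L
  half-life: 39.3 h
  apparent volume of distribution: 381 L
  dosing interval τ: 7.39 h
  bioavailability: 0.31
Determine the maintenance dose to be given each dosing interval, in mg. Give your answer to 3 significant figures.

3040 mg

k = ln2 / t½ = 0.693147 / 39.3 = 0.01764 h⁻¹
CL = k × Vd = 0.01764 × 381 = 6.721 L/h
At steady state, F × (Dose/τ) = Css × CL.
Dose = Css × CL × τ / F = 19.0 × 6.721 × 7.39 / 0.31 = 3044 mg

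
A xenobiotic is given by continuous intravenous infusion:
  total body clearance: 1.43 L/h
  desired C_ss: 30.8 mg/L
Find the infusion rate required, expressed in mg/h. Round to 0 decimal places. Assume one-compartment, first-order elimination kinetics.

44 mg/h

At steady state, infusion rate R₀ = Css × CL = 30.8 × 1.430 = 44.04 mg/h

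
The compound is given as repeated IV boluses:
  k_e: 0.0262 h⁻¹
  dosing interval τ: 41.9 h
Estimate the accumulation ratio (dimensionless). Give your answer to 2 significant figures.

e^(−kτ) = e^(−0.02620 × 41.9) = 0.3336
Accumulation ratio R = 1 / (1 − e^(−kτ)) = 1 / (1 − 0.3336) = 1.501

1.5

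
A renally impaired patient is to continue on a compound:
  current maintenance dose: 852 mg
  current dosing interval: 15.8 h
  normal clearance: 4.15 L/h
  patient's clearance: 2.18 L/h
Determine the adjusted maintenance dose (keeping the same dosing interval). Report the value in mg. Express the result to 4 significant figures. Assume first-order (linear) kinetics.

447.6 mg

To keep the same average steady-state level, dosing rate must scale with clearance.
CL ratio = 2.18 / 4.15 = 0.5253
New dose (same interval) = 852 × 0.5253 = 447.6 mg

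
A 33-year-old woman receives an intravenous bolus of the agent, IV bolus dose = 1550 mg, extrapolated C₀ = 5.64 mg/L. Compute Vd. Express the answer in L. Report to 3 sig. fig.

275 L

Vd = Dose / C₀ = 1550 / 5.64 = 274.8 L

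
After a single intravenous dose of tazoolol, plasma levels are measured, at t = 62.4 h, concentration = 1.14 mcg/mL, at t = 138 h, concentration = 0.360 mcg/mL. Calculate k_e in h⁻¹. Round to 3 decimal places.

k = ln(C₁/C₂) / (t₂ − t₁) = ln(1.14/0.360) / (138 − 62.4)
  = 1.153 / 75.60 = 0.01525 h⁻¹

0.015 h⁻¹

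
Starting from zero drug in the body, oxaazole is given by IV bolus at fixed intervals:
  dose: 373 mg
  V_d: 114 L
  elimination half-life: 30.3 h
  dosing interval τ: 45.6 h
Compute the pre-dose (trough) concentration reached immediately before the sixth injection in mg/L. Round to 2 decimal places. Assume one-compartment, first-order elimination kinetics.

1.77 mg/L

C₀ per dose = Dose / Vd = 373 / 114 = 3.272 mg/L
k = ln2 / t½ = 0.693147 / 30.3 = 0.02288 h⁻¹
Fraction remaining after one interval: r = e^(−kτ) = e^(−0.02288 × 45.6) = 0.3523
Before dose 6, 5 doses have been given (aged 1τ, 2τ, 3τ, 4τ, 5τ).
C_trough = C₀ × (r + r² + … + r^5) = C₀ × r(1−r^5)/(1−r)
        = 3.272 × 0.3523 × (1 − 0.005427) / (1 − 0.3523) = 1.770 mg/L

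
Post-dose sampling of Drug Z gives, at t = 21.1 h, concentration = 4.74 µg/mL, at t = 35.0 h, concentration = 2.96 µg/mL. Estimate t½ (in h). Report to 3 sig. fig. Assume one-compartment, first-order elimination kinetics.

20.5 h

k = ln(C₁/C₂) / (t₂ − t₁) = ln(4.74/2.96) / (35.0 − 21.1)
  = 0.4708 / 13.90 = 0.03387 h⁻¹
t½ = ln2 / k = 0.693147 / 0.03387 = 20.46 h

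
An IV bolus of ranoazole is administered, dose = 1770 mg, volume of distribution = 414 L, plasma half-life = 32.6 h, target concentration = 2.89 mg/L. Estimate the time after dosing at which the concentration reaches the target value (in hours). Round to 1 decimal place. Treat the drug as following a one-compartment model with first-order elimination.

18.4 h

C₀ = Dose / Vd = 1770 / 414 = 4.275 mg/L
k = ln2 / t½ = 0.693147 / 32.6 = 0.02126 h⁻¹
t = ln(C₀ / C) / k = ln(4.275 / 2.89) / 0.02126
  = ln(1.479) / 0.02126 = 0.3914 / 0.02126 = 18.41 h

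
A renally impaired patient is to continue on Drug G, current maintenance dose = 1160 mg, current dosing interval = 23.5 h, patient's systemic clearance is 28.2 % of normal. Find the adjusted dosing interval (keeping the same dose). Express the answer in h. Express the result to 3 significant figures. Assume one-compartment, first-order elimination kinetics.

83.3 h

To keep the same average steady-state level, dosing rate must scale with clearance.
CL ratio = 28.2 / 100 = 0.2820
New interval (same dose) = 23.5 / 0.2820 = 83.33 h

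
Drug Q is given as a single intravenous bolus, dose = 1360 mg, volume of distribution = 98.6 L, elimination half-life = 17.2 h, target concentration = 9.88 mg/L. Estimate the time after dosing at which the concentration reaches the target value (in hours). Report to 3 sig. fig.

8.28 h

C₀ = Dose / Vd = 1360 / 98.6 = 13.79 mg/L
k = ln2 / t½ = 0.693147 / 17.2 = 0.04030 h⁻¹
t = ln(C₀ / C) / k = ln(13.79 / 9.88) / 0.04030
  = ln(1.396) / 0.04030 = 0.3336 / 0.04030 = 8.278 h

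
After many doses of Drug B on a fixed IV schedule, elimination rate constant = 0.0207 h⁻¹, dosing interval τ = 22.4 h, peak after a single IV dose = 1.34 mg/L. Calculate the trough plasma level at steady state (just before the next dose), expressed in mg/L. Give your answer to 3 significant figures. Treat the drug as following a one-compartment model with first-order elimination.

e^(−kτ) = e^(−0.02070 × 22.4) = 0.6290
Accumulation ratio R = 1 / (1 − e^(−kτ)) = 1 / (1 − 0.6290) = 2.695
Steady-state trough = C₀ × R × e^(−kτ) = 1.34 × 2.695 × 0.6290 = 2.272 mg/L

2.27 mg/L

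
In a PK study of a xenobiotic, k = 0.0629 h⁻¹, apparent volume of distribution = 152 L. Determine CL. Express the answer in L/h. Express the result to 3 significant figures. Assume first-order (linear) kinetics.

CL = k × Vd = 0.0629 × 152 = 9.561 L/h

9.56 L/h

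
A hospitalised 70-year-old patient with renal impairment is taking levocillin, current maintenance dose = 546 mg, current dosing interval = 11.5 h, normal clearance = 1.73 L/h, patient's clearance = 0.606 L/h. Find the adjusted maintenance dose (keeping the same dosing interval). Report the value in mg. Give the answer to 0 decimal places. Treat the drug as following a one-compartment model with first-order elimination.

To keep the same average steady-state level, dosing rate must scale with clearance.
CL ratio = 0.606 / 1.73 = 0.3503
New dose (same interval) = 546 × 0.3503 = 191.3 mg

191 mg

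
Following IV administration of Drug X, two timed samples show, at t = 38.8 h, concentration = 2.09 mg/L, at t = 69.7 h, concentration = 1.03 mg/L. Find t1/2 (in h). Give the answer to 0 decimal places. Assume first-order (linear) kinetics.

30 h

k = ln(C₁/C₂) / (t₂ − t₁) = ln(2.09/1.03) / (69.7 − 38.8)
  = 0.7076 / 30.90 = 0.02290 h⁻¹
t½ = ln2 / k = 0.693147 / 0.02290 = 30.27 h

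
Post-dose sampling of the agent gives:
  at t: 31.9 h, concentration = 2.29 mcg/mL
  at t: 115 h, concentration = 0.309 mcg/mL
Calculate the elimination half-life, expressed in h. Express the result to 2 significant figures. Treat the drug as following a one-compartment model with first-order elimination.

29 h

k = ln(C₁/C₂) / (t₂ − t₁) = ln(2.29/0.309) / (115 − 31.9)
  = 2.003 / 83.10 = 0.02410 h⁻¹
t½ = ln2 / k = 0.693147 / 0.02410 = 28.76 h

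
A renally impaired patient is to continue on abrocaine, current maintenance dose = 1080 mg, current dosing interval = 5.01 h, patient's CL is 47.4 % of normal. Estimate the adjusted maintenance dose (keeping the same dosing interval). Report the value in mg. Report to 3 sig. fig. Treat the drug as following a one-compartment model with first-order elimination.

512 mg

To keep the same average steady-state level, dosing rate must scale with clearance.
CL ratio = 47.4 / 100 = 0.4740
New dose (same interval) = 1080 × 0.4740 = 511.9 mg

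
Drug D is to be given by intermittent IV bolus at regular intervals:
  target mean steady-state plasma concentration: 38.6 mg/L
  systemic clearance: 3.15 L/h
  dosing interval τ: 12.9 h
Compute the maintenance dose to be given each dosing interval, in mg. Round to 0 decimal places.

At steady state, Dose/τ = Css × CL.
Dose = Css × CL × τ = 38.6 × 3.150 × 12.9 = 1569 mg

1569 mg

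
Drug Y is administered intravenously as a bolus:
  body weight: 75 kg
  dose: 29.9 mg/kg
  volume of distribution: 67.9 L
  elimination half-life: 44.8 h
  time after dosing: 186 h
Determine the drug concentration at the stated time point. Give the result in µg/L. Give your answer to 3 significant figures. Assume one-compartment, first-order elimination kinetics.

Total dose = 29.9 × 75 = 2243 mg
C₀ = Dose / Vd = 2243 / 67.9 = 33.03 mg/L
k = ln2 / t½ = 0.693147 / 44.8 = 0.01547 h⁻¹
C = C₀ · e^(−k·t) = 33.03 × e^(−0.01547 × 186)
  = 33.03 × 0.05628 = 1.859 mg/L
Convert: 1.859 mg/L × 1000 = 1859 µg/L

1860 µg/L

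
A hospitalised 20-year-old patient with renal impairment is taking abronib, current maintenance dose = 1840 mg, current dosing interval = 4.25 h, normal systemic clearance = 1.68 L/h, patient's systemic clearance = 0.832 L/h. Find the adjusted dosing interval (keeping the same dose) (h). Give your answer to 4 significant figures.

To keep the same average steady-state level, dosing rate must scale with clearance.
CL ratio = 0.832 / 1.68 = 0.4952
New interval (same dose) = 4.25 / 0.4952 = 8.582 h

8.582 h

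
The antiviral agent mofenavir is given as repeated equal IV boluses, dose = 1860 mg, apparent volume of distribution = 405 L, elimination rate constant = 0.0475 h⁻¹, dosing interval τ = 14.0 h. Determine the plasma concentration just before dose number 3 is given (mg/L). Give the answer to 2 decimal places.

3.58 mg/L

C₀ per dose = Dose / Vd = 1860 / 405 = 4.593 mg/L
Fraction remaining after one interval: r = e^(−kτ) = e^(−0.04750 × 14.0) = 0.5143
Before dose 3, 2 doses have been given (aged 1τ, 2τ).
C_trough = C₀ × (r + r²) = 4.593 × (0.5143 + 0.2645) = 3.577 mg/L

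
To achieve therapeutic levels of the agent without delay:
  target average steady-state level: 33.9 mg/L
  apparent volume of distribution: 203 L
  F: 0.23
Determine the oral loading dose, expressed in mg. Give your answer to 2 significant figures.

30000 mg

LD = Css × Vd / F = 33.9 × 203 / 0.23 = 29920 mg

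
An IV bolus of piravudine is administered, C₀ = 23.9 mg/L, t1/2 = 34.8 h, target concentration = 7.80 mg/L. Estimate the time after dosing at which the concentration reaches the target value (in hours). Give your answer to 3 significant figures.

56.2 h

k = ln2 / t½ = 0.693147 / 34.8 = 0.01992 h⁻¹
t = ln(C₀ / C) / k = ln(23.90 / 7.80) / 0.01992
  = ln(3.064) / 0.01992 = 1.120 / 0.01992 = 56.22 h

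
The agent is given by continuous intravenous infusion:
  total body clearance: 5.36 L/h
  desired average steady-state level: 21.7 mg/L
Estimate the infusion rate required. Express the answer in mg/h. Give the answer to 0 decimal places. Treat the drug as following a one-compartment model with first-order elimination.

116 mg/h

At steady state, infusion rate R₀ = Css × CL = 21.7 × 5.360 = 116.3 mg/h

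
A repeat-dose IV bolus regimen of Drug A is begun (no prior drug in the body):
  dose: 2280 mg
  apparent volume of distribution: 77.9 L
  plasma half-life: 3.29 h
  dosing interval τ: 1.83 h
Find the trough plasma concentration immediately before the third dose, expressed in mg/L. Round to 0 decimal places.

33 mg/L

C₀ per dose = Dose / Vd = 2280 / 77.9 = 29.27 mg/L
k = ln2 / t½ = 0.693147 / 3.29 = 0.2107 h⁻¹
Fraction remaining after one interval: r = e^(−kτ) = e^(−0.2107 × 1.83) = 0.6801
Before dose 3, 2 doses have been given (aged 1τ, 2τ).
C_trough = C₀ × (r + r²) = 29.27 × (0.6801 + 0.4625) = 33.44 mg/L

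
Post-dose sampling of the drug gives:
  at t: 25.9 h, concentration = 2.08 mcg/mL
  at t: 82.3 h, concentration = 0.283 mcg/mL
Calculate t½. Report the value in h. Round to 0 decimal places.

20 h

k = ln(C₁/C₂) / (t₂ − t₁) = ln(2.08/0.283) / (82.3 − 25.9)
  = 1.995 / 56.40 = 0.03537 h⁻¹
t½ = ln2 / k = 0.693147 / 0.03537 = 19.60 h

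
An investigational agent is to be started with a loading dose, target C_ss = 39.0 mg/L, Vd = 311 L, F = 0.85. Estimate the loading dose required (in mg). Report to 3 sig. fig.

LD = Css × Vd / F = 39.0 × 311 / 0.85 = 14270 mg

14300 mg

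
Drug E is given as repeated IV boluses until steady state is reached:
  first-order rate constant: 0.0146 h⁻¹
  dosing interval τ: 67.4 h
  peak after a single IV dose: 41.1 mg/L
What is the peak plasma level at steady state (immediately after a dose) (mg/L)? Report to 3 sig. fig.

65.6 mg/L

e^(−kτ) = e^(−0.01460 × 67.4) = 0.3738
Accumulation ratio R = 1 / (1 − e^(−kτ)) = 1 / (1 − 0.3738) = 1.597
Steady-state peak = C₀ × R = 41.1 × 1.597 = 65.64 mg/L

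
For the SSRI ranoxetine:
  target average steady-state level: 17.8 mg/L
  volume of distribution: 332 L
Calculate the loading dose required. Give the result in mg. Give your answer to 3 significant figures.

LD = Css × Vd = 17.8 × 332 = 5910 mg

5910 mg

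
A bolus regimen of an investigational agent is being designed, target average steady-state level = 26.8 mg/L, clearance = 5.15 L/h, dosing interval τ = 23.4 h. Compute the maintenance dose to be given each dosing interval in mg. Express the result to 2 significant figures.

3200 mg

At steady state, Dose/τ = Css × CL.
Dose = Css × CL × τ = 26.8 × 5.150 × 23.4 = 3230 mg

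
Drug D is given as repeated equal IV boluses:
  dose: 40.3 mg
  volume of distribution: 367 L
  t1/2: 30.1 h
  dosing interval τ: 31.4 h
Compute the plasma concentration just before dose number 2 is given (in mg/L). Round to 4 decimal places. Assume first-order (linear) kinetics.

0.0533 mg/L

C₀ per dose = Dose / Vd = 40.3 / 367 = 0.1098 mg/L
k = ln2 / t½ = 0.693147 / 30.1 = 0.02303 h⁻¹
Fraction remaining after one interval: r = e^(−kτ) = e^(−0.02303 × 31.4) = 0.4852
Before dose 2, 1 dose has been given (aged 1τ).
C_trough = C₀ × r = 0.1098 × 0.4852 = 0.05327 mg/L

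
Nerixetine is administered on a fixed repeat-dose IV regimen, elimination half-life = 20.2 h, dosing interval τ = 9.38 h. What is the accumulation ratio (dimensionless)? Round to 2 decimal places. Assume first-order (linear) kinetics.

3.63

k = ln2 / t½ = 0.693147 / 20.2 = 0.03431 h⁻¹
e^(−kτ) = e^(−0.03431 × 9.38) = 0.7248
Accumulation ratio R = 1 / (1 − e^(−kτ)) = 1 / (1 − 0.7248) = 3.634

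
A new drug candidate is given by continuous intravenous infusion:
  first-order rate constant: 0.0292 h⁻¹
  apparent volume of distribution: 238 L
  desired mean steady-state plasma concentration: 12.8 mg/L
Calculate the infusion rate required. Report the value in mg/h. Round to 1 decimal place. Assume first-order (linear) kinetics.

CL = k × Vd = 0.02920 × 238 = 6.950 L/h
At steady state, infusion rate R₀ = Css × CL = 12.8 × 6.950 = 88.96 mg/h

89.0 mg/h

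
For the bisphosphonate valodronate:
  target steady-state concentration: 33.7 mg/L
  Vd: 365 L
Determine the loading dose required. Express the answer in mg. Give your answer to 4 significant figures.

12300 mg

LD = Css × Vd = 33.7 × 365 = 12300 mg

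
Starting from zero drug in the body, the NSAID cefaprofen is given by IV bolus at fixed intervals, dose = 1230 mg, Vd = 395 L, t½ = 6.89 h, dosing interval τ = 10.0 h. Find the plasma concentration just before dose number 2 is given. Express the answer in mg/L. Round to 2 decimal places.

C₀ per dose = Dose / Vd = 1230 / 395 = 3.114 mg/L
k = ln2 / t½ = 0.693147 / 6.89 = 0.1006 h⁻¹
Fraction remaining after one interval: r = e^(−kτ) = e^(−0.1006 × 10.0) = 0.3657
Before dose 2, 1 dose has been given (aged 1τ).
C_trough = C₀ × r = 3.114 × 0.3657 = 1.139 mg/L

1.14 mg/L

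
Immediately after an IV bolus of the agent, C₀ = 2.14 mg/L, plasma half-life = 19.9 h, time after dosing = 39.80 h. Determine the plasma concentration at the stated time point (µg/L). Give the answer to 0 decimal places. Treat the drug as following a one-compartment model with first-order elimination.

535 µg/L

k = ln2 / t½ = 0.693147 / 19.9 = 0.03483 h⁻¹
t / t½ = 39.80 / 19.9 = 2 half-lives
C = C₀ × (1/2)^2 = 2.140 × 0.2500 = 0.5350 mg/L
Convert: 0.5350 mg/L × 1000 = 535.0 µg/L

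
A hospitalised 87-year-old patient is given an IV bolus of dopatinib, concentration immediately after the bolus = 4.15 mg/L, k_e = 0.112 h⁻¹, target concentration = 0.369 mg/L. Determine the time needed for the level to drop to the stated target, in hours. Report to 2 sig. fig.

22 h

t = ln(C₀ / C) / k = ln(4.150 / 0.369) / 0.1120
  = ln(11.25) / 0.1120 = 2.420 / 0.1120 = 21.61 h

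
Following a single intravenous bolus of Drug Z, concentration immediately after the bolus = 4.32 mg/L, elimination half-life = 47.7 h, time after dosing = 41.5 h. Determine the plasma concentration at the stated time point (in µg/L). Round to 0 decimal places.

k = ln2 / t½ = 0.693147 / 47.7 = 0.01453 h⁻¹
C = C₀ · e^(−k·t) = 4.320 × e^(−0.01453 × 41.5)
  = 4.320 × 0.5472 = 2.364 mg/L
Convert: 2.364 mg/L × 1000 = 2364 µg/L

2364 µg/L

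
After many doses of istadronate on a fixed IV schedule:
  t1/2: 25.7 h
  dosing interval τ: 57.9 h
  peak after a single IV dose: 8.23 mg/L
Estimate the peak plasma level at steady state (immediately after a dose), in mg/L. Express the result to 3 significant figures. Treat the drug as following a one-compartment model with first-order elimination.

10.4 mg/L

k = ln2 / t½ = 0.693147 / 25.7 = 0.02697 h⁻¹
e^(−kτ) = e^(−0.02697 × 57.9) = 0.2098
Accumulation ratio R = 1 / (1 − e^(−kτ)) = 1 / (1 − 0.2098) = 1.266
Steady-state peak = C₀ × R = 8.23 × 1.266 = 10.42 mg/L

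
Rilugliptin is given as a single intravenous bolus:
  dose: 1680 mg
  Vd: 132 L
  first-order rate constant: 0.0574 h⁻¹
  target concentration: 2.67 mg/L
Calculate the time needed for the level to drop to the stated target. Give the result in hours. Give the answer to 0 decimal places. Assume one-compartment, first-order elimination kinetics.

27 h

C₀ = Dose / Vd = 1680 / 132 = 12.73 mg/L
t = ln(C₀ / C) / k = ln(12.73 / 2.67) / 0.05740
  = ln(4.768) / 0.05740 = 1.562 / 0.05740 = 27.21 h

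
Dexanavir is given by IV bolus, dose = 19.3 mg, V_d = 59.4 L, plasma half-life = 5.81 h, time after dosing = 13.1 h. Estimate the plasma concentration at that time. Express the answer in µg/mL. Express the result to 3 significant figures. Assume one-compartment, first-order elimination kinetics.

C₀ = Dose / Vd = 19.30 / 59.4 = 0.3249 mg/L
k = ln2 / t½ = 0.693147 / 5.81 = 0.1193 h⁻¹
C = C₀ · e^(−k·t) = 0.3249 × e^(−0.1193 × 13.1)
  = 0.3249 × 0.2095 = 0.06807 mg/L
(0.06807 mg/L = 0.06807 µg/mL)

0.0681 µg/mL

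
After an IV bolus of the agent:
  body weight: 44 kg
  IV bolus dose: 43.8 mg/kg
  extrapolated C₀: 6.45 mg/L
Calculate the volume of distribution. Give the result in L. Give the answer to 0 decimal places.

Dose = 43.8 × 44 = 1927 mg
Vd = Dose / C₀ = 1927 / 6.45 = 298.8 L

299 L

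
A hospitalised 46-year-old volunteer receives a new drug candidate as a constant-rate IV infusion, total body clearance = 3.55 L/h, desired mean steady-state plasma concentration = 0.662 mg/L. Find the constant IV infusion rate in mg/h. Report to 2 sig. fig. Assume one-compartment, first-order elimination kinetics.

At steady state, infusion rate R₀ = Css × CL = 0.662 × 3.550 = 2.350 mg/h

2.4 mg/h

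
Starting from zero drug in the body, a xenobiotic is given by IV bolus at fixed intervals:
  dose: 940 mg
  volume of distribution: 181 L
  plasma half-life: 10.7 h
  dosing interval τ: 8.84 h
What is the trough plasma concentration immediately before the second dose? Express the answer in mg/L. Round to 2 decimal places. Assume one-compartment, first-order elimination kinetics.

C₀ per dose = Dose / Vd = 940 / 181 = 5.193 mg/L
k = ln2 / t½ = 0.693147 / 10.7 = 0.06478 h⁻¹
Fraction remaining after one interval: r = e^(−kτ) = e^(−0.06478 × 8.84) = 0.5640
Before dose 2, 1 dose has been given (aged 1τ).
C_trough = C₀ × r = 5.193 × 0.5640 = 2.929 mg/L

2.93 mg/L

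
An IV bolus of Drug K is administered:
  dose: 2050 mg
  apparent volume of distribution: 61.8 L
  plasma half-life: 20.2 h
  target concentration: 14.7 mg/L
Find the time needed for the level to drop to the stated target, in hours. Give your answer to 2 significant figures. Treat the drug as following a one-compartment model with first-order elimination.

C₀ = Dose / Vd = 2050 / 61.8 = 33.17 mg/L
k = ln2 / t½ = 0.693147 / 20.2 = 0.03431 h⁻¹
t = ln(C₀ / C) / k = ln(33.17 / 14.7) / 0.03431
  = ln(2.256) / 0.03431 = 0.8136 / 0.03431 = 23.71 h

24 h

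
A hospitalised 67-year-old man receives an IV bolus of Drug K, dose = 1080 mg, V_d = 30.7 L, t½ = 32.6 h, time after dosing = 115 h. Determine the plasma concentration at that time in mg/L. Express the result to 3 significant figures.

3.05 mg/L

C₀ = Dose / Vd = 1080 / 30.7 = 35.18 mg/L
k = ln2 / t½ = 0.693147 / 32.6 = 0.02126 h⁻¹
C = C₀ · e^(−k·t) = 35.18 × e^(−0.02126 × 115)
  = 35.18 × 0.08673 = 3.051 mg/L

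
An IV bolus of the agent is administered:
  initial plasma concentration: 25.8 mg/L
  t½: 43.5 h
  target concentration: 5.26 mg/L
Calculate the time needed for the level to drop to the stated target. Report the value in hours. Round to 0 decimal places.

100 h

k = ln2 / t½ = 0.693147 / 43.5 = 0.01593 h⁻¹
t = ln(C₀ / C) / k = ln(25.80 / 5.26) / 0.01593
  = ln(4.905) / 0.01593 = 1.590 / 0.01593 = 99.81 h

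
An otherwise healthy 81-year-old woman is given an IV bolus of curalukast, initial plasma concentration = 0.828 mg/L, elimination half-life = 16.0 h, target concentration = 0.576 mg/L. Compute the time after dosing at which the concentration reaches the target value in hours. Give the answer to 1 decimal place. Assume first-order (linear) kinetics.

8.4 h

k = ln2 / t½ = 0.693147 / 16.0 = 0.04332 h⁻¹
t = ln(C₀ / C) / k = ln(0.8280 / 0.576) / 0.04332
  = ln(1.438) / 0.04332 = 0.3633 / 0.04332 = 8.386 h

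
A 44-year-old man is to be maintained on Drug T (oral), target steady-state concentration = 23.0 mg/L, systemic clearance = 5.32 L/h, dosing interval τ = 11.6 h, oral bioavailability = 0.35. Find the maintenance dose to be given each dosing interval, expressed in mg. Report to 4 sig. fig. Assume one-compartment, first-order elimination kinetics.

4055 mg

At steady state, F × (Dose/τ) = Css × CL.
Dose = Css × CL × τ / F = 23.0 × 5.320 × 11.6 / 0.35 = 4055 mg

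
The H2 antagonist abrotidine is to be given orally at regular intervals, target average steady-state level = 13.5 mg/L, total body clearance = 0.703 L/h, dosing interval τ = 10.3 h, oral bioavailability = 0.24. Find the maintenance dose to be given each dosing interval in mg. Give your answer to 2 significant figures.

410 mg

At steady state, F × (Dose/τ) = Css × CL.
Dose = Css × CL × τ / F = 13.5 × 0.7030 × 10.3 / 0.24 = 407.3 mg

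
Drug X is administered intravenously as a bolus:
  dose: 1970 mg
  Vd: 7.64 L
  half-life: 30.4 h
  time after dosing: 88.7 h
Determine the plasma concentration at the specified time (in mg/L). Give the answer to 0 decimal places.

C₀ = Dose / Vd = 1970 / 7.64 = 257.9 mg/L
k = ln2 / t½ = 0.693147 / 30.4 = 0.02280 h⁻¹
C = C₀ · e^(−k·t) = 257.9 × e^(−0.02280 × 88.7)
  = 257.9 × 0.1323 = 34.12 mg/L

34 mg/L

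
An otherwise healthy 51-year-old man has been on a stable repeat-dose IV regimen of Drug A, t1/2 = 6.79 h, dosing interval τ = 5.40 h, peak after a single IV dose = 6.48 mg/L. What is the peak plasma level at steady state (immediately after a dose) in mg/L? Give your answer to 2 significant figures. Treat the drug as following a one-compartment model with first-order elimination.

15 mg/L

k = ln2 / t½ = 0.693147 / 6.79 = 0.1021 h⁻¹
e^(−kτ) = e^(−0.1021 × 5.40) = 0.5762
Accumulation ratio R = 1 / (1 − e^(−kτ)) = 1 / (1 − 0.5762) = 2.360
Steady-state peak = C₀ × R = 6.48 × 2.360 = 15.29 mg/L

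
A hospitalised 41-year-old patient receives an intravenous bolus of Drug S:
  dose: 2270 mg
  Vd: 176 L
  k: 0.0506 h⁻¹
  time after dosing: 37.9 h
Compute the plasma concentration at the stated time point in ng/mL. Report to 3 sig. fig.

1900 ng/mL

C₀ = Dose / Vd = 2270 / 176 = 12.90 mg/L
C = C₀ · e^(−k·t) = 12.90 × e^(−0.05060 × 37.9)
  = 12.90 × 0.1469 = 1.895 mg/L
Convert: 1.895 mg/L × 1000 = 1895 ng/mL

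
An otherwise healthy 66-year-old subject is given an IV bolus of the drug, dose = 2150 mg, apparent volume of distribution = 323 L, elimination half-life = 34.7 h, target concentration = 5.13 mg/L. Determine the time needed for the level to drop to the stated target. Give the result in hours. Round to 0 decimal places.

13 h

C₀ = Dose / Vd = 2150 / 323 = 6.656 mg/L
k = ln2 / t½ = 0.693147 / 34.7 = 0.01998 h⁻¹
t = ln(C₀ / C) / k = ln(6.656 / 5.13) / 0.01998
  = ln(1.297) / 0.01998 = 0.2601 / 0.01998 = 13.02 h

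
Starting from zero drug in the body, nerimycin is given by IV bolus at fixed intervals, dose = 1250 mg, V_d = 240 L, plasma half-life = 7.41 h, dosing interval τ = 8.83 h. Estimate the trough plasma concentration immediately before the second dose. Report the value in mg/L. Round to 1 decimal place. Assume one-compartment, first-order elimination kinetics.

C₀ per dose = Dose / Vd = 1250 / 240 = 5.208 mg/L
k = ln2 / t½ = 0.693147 / 7.41 = 0.09354 h⁻¹
Fraction remaining after one interval: r = e^(−kτ) = e^(−0.09354 × 8.83) = 0.4378
Before dose 2, 1 dose has been given (aged 1τ).
C_trough = C₀ × r = 5.208 × 0.4378 = 2.280 mg/L

2.3 mg/L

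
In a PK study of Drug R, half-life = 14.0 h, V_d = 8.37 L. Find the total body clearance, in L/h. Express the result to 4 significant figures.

k = ln2 / t½ = 0.693147 / 14.0 = 0.04951 h⁻¹
CL = k × Vd = 0.04951 × 8.37 = 0.4144 L/h

0.4144 L/h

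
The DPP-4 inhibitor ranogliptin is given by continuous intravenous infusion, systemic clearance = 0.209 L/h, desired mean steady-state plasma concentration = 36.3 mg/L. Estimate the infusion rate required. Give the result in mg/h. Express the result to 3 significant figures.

7.59 mg/h

At steady state, infusion rate R₀ = Css × CL = 36.3 × 0.2090 = 7.587 mg/h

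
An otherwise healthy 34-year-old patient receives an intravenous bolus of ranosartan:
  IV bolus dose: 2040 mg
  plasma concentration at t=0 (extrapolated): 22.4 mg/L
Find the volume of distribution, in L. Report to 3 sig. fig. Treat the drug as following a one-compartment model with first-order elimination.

91.1 L

Vd = Dose / C₀ = 2040 / 22.4 = 91.07 L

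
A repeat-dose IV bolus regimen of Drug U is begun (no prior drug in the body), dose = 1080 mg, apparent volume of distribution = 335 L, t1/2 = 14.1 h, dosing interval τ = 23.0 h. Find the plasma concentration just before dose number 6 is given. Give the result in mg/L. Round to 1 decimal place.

1.5 mg/L

C₀ per dose = Dose / Vd = 1080 / 335 = 3.224 mg/L
k = ln2 / t½ = 0.693147 / 14.1 = 0.04916 h⁻¹
Fraction remaining after one interval: r = e^(−kτ) = e^(−0.04916 × 23.0) = 0.3228
Before dose 6, 5 doses have been given (aged 1τ, 2τ, 3τ, 4τ, 5τ).
C_trough = C₀ × (r + r² + … + r^5) = C₀ × r(1−r^5)/(1−r)
        = 3.224 × 0.3228 × (1 − 0.003505) / (1 − 0.3228) = 1.531 mg/L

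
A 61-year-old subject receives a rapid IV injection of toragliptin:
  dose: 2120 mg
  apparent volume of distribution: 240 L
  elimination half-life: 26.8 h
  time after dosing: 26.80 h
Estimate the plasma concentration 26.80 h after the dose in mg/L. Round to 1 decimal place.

4.4 mg/L

C₀ = Dose / Vd = 2120 / 240 = 8.833 mg/L
k = ln2 / t½ = 0.693147 / 26.8 = 0.02586 h⁻¹
t / t½ = 26.80 / 26.8 = 1 half-lives
C = C₀ × (1/2)^1 = 8.833 × 0.5000 = 4.417 mg/L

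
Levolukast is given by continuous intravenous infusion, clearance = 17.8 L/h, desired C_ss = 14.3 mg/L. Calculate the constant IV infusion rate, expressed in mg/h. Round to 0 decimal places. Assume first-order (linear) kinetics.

At steady state, infusion rate R₀ = Css × CL = 14.3 × 17.80 = 254.5 mg/h

255 mg/h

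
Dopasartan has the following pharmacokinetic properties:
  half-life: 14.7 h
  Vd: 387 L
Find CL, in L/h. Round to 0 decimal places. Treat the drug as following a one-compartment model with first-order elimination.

18 L/h

k = ln2 / t½ = 0.693147 / 14.7 = 0.04715 h⁻¹
CL = k × Vd = 0.04715 × 387 = 18.25 L/h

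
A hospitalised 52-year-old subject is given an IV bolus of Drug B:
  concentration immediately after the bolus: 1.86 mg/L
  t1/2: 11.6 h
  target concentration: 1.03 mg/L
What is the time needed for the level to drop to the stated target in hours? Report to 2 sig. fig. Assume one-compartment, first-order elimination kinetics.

9.9 h

k = ln2 / t½ = 0.693147 / 11.6 = 0.05975 h⁻¹
t = ln(C₀ / C) / k = ln(1.860 / 1.03) / 0.05975
  = ln(1.806) / 0.05975 = 0.5911 / 0.05975 = 9.893 h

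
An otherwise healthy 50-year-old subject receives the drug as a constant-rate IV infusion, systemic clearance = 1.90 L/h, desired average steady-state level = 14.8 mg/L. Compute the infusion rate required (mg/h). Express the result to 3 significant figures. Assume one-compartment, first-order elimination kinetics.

At steady state, infusion rate R₀ = Css × CL = 14.8 × 1.900 = 28.12 mg/h

28.1 mg/h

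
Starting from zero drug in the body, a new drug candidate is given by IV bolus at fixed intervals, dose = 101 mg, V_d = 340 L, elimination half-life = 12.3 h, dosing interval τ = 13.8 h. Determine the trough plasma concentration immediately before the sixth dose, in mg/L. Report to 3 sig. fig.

C₀ per dose = Dose / Vd = 101 / 340 = 0.2971 mg/L
k = ln2 / t½ = 0.693147 / 12.3 = 0.05635 h⁻¹
Fraction remaining after one interval: r = e^(−kτ) = e^(−0.05635 × 13.8) = 0.4595
Before dose 6, 5 doses have been given (aged 1τ, 2τ, 3τ, 4τ, 5τ).
C_trough = C₀ × (r + r² + … + r^5) = C₀ × r(1−r^5)/(1−r)
        = 0.2971 × 0.4595 × (1 − 0.02048) / (1 − 0.4595) = 0.2474 mg/L

0.247 mg/L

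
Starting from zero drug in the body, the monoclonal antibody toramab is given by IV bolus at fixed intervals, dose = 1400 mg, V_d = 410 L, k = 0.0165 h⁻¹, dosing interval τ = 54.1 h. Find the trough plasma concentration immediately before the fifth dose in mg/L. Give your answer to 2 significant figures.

C₀ per dose = Dose / Vd = 1400 / 410 = 3.415 mg/L
Fraction remaining after one interval: r = e^(−kτ) = e^(−0.01650 × 54.1) = 0.4096
Before dose 5, 4 doses have been given (aged 1τ, 2τ, 3τ, 4τ).
C_trough = C₀ × (r + r² + … + r^4) = C₀ × r(1−r^4)/(1−r)
        = 3.415 × 0.4096 × (1 − 0.02815) / (1 − 0.4096) = 2.303 mg/L

2.3 mg/L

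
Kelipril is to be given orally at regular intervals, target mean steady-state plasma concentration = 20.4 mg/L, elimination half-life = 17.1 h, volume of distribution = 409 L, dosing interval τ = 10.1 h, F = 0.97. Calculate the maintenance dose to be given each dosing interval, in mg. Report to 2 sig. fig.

k = ln2 / t½ = 0.693147 / 17.1 = 0.04053 h⁻¹
CL = k × Vd = 0.04053 × 409 = 16.58 L/h
At steady state, F × (Dose/τ) = Css × CL.
Dose = Css × CL × τ / F = 20.4 × 16.58 × 10.1 / 0.97 = 3522 mg

3500 mg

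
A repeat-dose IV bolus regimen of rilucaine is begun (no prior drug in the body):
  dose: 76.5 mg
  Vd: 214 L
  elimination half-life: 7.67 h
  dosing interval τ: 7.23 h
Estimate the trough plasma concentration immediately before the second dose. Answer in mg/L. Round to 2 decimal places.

0.19 mg/L

C₀ per dose = Dose / Vd = 76.5 / 214 = 0.3575 mg/L
k = ln2 / t½ = 0.693147 / 7.67 = 0.09037 h⁻¹
Fraction remaining after one interval: r = e^(−kτ) = e^(−0.09037 × 7.23) = 0.5203
Before dose 2, 1 dose has been given (aged 1τ).
C_trough = C₀ × r = 0.3575 × 0.5203 = 0.1860 mg/L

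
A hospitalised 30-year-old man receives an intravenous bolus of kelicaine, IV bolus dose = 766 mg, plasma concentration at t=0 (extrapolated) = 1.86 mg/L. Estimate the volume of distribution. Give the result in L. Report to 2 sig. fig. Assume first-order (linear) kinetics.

Vd = Dose / C₀ = 766.0 / 1.86 = 411.8 L

410 L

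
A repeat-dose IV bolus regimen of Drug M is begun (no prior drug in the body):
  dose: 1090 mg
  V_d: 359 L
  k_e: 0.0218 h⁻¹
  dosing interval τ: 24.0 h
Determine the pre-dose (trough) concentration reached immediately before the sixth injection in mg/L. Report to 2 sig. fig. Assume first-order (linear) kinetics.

4.1 mg/L

C₀ per dose = Dose / Vd = 1090 / 359 = 3.036 mg/L
Fraction remaining after one interval: r = e^(−kτ) = e^(−0.02180 × 24.0) = 0.5926
Before dose 6, 5 doses have been given (aged 1τ, 2τ, 3τ, 4τ, 5τ).
C_trough = C₀ × (r + r² + … + r^5) = C₀ × r(1−r^5)/(1−r)
        = 3.036 × 0.5926 × (1 − 0.07308) / (1 − 0.5926) = 4.093 mg/L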